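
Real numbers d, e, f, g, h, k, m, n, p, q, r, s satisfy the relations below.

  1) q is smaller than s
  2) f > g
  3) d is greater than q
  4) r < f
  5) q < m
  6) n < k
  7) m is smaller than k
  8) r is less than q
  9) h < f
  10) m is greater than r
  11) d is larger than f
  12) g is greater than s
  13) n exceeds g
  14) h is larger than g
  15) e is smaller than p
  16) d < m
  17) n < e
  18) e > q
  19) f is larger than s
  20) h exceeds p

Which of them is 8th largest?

n

Chaining the given pairs: r < q < s < g < n < e < p < h < f < d < m < k.
Counting 8 from the largest end gives n.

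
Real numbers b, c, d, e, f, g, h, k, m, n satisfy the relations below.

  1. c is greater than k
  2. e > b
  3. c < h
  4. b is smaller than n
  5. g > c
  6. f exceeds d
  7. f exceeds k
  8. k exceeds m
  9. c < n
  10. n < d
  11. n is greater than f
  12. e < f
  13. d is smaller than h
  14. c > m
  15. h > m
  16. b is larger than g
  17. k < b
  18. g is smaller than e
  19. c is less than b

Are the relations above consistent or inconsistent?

Chaining the given relations yields f < n < d, so f < d. But one relation states d < f. These cannot both hold.

inconsistent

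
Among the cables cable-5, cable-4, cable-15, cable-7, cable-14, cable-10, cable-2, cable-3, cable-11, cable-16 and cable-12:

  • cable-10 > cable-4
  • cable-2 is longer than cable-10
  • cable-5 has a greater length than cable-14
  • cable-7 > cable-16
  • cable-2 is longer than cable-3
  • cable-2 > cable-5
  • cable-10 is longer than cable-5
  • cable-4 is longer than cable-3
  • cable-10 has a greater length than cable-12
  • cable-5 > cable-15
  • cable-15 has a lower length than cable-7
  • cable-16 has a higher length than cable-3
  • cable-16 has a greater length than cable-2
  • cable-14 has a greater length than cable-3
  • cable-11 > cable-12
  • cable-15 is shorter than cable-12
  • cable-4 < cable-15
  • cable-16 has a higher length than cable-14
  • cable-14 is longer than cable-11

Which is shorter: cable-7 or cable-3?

Following the relations from cable-3: cable-3 < cable-4 < cable-15 < cable-12 < cable-11 < cable-14 < cable-5 < cable-10 < cable-2 < cable-16 < cable-7.
So cable-3 < cable-7; cable-3 is the shorter of the two.

cable-3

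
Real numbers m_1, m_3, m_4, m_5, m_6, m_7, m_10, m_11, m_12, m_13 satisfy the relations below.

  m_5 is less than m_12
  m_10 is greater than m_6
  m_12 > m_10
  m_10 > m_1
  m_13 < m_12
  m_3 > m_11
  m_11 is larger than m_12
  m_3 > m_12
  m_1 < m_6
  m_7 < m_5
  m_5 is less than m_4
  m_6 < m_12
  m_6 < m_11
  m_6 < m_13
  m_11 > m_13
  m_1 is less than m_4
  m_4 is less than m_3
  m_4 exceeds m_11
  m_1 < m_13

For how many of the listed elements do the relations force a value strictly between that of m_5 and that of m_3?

The relations place m_5 below m_3. An element lies strictly between them when it is forced above m_5 and also forced below m_3.
Above m_5: {m_12, m_11, m_4}. Below m_3: {m_1, m_6, m_7, m_13, m_10, m_12, m_11, m_4}.
Intersection: {m_12, m_11, m_4} — 3.

3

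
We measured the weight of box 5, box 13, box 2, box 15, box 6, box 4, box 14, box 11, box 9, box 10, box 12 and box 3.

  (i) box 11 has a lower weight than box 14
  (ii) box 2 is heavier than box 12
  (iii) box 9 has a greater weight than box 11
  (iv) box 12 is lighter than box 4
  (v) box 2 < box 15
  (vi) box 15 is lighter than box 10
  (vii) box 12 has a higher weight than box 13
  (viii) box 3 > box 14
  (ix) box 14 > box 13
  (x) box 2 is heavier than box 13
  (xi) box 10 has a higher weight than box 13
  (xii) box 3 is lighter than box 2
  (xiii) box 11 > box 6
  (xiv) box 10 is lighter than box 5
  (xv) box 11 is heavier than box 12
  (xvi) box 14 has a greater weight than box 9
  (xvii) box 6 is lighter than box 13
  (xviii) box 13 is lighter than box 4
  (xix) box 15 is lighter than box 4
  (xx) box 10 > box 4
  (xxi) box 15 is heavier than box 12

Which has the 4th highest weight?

Chaining the given pairs: box 6 < box 13 < box 12 < box 11 < box 9 < box 14 < box 3 < box 2 < box 15 < box 4 < box 10 < box 5.
The 4th largest is box 15.

box 15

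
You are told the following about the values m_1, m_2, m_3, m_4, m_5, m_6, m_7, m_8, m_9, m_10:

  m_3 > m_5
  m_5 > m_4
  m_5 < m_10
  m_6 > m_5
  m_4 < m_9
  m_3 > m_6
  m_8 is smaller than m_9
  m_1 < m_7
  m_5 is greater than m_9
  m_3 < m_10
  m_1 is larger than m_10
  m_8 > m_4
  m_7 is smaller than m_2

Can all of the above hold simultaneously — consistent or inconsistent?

consistent

The single ordering m_4 < m_8 < m_9 < m_5 < m_6 < m_3 < m_10 < m_1 < m_7 < m_2 satisfies every listed relation, so no contradiction arises.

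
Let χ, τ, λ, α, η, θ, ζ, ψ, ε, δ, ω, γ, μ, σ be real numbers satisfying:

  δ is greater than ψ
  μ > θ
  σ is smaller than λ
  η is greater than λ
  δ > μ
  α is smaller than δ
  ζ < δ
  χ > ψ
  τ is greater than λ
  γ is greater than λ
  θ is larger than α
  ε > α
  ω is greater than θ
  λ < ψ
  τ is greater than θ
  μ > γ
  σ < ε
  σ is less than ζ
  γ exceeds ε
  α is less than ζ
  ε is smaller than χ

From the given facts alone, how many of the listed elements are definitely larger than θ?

4

Directly above θ: ω, τ, μ.
One step further: δ (4 so far).
Nothing else is reachable above θ; 4 in all.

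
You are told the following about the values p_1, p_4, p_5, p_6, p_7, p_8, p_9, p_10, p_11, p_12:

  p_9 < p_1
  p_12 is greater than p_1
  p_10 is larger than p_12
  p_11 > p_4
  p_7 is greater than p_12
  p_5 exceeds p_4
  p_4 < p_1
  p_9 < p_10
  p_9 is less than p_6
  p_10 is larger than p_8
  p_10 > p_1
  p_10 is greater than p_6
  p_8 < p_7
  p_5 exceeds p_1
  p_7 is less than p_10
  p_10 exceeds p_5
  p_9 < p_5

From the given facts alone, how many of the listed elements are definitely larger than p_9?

6

Directly above p_9: p_1, p_5, p_6, p_10.
One step further: p_12 (5 so far).
One step further: p_7 (6 so far).
Nothing else is reachable above p_9; 6 in all.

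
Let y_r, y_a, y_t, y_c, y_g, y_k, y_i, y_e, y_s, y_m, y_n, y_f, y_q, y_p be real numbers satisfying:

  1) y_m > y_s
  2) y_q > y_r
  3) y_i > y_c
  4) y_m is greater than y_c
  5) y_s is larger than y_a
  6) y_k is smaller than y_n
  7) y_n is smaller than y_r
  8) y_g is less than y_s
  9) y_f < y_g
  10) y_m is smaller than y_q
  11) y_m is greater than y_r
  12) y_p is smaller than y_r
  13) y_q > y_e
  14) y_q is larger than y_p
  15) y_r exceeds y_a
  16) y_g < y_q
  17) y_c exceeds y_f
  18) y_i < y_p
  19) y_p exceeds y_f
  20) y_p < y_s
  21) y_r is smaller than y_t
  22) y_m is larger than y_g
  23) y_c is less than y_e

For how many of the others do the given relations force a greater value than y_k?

5

Directly above y_k: y_n.
One step further: y_r (2 so far).
One step further: y_m, y_t, y_q (5 so far).
Nothing else is reachable above y_k; 5 in all.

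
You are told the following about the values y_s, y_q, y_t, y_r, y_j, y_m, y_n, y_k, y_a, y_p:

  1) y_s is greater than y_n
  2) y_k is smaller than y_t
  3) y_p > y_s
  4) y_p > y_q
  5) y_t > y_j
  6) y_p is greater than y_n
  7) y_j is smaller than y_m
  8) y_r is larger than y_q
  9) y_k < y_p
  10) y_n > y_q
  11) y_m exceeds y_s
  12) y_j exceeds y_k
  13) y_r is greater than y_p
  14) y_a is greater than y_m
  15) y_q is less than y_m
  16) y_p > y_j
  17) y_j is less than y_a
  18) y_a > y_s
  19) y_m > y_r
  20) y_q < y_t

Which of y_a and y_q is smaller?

Following the relations from y_q: y_q < y_n < y_s < y_p < y_r < y_m < y_a.
So y_q < y_a; y_q is the smaller of the two.

y_q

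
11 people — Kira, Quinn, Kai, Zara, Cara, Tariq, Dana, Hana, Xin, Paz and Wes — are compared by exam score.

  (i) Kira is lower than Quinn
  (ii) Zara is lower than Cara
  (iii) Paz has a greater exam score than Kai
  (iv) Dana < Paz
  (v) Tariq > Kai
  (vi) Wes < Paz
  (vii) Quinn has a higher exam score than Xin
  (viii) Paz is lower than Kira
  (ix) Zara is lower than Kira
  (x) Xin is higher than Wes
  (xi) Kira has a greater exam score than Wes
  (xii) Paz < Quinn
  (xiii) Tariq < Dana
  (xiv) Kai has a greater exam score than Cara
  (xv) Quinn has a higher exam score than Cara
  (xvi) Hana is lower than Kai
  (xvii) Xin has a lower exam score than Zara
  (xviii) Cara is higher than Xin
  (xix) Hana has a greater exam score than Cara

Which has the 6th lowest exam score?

The consecutive relations fix a unique order: Wes < Xin < Zara < Cara < Hana < Kai < Tariq < Dana < Paz < Kira < Quinn.
Counting 6 from the smallest end gives Kai.

Kai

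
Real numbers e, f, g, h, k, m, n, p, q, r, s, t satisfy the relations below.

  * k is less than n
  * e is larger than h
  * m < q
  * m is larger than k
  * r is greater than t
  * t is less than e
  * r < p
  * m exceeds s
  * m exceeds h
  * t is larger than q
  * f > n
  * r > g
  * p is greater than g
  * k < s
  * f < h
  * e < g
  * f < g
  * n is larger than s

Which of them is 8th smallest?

t

Piecing the relations together gives one ordering: k < s < n < f < h < m < q < t < e < g < r < p.
The 8th smallest is t.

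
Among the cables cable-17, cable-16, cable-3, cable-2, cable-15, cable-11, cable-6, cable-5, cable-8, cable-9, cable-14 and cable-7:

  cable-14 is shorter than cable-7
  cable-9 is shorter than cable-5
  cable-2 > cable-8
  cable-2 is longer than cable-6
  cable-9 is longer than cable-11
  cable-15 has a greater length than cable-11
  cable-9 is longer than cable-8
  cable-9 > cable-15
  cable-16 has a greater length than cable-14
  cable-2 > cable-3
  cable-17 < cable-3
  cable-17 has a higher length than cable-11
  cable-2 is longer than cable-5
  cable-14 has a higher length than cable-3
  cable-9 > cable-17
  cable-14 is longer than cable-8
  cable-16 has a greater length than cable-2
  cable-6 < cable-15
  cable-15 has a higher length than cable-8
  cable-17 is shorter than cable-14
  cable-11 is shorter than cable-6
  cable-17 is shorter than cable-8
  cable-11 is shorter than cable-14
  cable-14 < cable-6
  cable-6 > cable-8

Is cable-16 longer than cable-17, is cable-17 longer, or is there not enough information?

cable-16

cable-17 < cable-3 and cable-3 < cable-14 give cable-17 < cable-14.
Then cable-14 < cable-6 extends the chain to cable-6.
Then cable-6 < cable-15 extends the chain to cable-15.
With cable-15 < cable-9: cable-17 < cable-3 < cable-14 < cable-6 < cable-15 < cable-9.
Then cable-9 < cable-5 extends the chain to cable-5.
With cable-5 < cable-2: cable-17 < cable-3 < cable-14 < cable-6 < cable-15 < cable-9 < cable-5 < cable-2.
Then cable-2 < cable-16 extends the chain to cable-16.
So cable-16 is longer.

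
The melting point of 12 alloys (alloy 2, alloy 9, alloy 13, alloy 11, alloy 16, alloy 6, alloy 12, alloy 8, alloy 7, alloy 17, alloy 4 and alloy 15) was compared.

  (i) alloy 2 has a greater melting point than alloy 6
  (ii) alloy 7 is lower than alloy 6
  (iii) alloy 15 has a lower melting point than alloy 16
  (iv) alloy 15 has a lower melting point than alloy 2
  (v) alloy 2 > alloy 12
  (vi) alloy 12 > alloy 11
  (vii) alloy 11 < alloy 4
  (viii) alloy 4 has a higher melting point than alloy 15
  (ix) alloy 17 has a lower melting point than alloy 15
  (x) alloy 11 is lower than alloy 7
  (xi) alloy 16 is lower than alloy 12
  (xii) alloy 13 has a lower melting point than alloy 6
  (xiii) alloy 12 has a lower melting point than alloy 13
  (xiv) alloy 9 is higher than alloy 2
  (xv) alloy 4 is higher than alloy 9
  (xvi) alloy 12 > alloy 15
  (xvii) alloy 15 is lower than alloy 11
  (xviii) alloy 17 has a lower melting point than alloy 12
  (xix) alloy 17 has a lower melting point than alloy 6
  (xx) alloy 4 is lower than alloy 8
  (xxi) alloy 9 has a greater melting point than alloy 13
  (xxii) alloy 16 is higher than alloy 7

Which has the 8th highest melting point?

Piecing the relations together gives one ordering: alloy 17 < alloy 15 < alloy 11 < alloy 7 < alloy 16 < alloy 12 < alloy 13 < alloy 6 < alloy 2 < alloy 9 < alloy 4 < alloy 8.
Counting 8 from the largest end gives alloy 16.

alloy 16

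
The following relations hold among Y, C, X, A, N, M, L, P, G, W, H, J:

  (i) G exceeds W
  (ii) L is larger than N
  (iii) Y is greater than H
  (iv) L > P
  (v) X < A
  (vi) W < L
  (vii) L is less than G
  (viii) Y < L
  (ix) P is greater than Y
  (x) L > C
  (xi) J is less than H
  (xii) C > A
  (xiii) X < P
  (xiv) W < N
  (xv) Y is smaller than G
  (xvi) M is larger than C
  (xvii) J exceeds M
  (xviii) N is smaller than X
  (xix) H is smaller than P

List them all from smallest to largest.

Nothing is placed below W, so it is least; from there W < N; N < X; X < A; A < C; C < M; M < J; J < H; H < Y; Y < P; P < L; L < G, each given directly.

W < N < X < A < C < M < J < H < Y < P < L < G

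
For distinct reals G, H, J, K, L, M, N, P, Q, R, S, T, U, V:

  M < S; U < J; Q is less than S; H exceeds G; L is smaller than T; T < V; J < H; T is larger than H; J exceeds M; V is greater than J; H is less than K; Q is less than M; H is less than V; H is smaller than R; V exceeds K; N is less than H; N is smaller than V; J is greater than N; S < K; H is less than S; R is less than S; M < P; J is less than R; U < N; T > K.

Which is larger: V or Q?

V

Q < M and M < J give Q < J.
Then J < H extends the chain to H.
With H < R: Q < M < J < H < R.
Then R < S extends the chain to S.
With S < K: Q < M < J < H < R < S < K.
With K < T: Q < M < J < H < R < S < K < T.
Then T < V extends the chain to V.
So Q < V; V is the larger of the two.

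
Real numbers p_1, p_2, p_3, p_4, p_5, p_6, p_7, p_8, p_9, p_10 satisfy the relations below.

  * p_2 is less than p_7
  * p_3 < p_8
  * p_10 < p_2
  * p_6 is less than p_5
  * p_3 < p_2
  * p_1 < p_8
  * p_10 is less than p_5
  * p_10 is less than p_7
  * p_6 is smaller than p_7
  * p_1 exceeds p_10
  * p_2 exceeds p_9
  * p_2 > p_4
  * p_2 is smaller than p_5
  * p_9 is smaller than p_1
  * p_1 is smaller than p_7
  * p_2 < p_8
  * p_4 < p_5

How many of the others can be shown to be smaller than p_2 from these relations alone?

4

Directly below p_2: p_9, p_3, p_4, p_10.
No other element is forced below p_2 by the given relations, so the count is 4.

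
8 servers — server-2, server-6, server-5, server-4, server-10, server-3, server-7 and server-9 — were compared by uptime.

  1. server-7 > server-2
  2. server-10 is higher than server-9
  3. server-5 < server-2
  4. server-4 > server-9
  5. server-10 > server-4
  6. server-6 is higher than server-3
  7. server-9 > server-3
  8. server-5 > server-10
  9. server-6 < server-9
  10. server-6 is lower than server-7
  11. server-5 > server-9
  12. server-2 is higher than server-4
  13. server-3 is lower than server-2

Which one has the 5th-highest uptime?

server-4

The consecutive relations fix a unique order: server-3 < server-6 < server-9 < server-4 < server-10 < server-5 < server-2 < server-7.
Counting 5 from the largest end gives server-4.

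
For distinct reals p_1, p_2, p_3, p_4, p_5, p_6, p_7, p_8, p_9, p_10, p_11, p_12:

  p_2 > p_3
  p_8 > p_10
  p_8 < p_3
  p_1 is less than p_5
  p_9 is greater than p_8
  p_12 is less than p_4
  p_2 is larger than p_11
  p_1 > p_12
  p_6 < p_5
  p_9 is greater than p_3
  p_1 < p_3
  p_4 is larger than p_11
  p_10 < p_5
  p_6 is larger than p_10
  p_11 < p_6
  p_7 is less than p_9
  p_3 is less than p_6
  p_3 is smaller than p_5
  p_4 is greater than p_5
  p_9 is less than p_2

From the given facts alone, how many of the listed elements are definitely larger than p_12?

7

From p_12 the given relations immediately reach p_1, p_4.
From those, p_3, p_5 — 4 in total.
From those, p_6, p_9, p_2 — 7 in total.
No other element is forced above p_12 by the given relations, so the count is 7.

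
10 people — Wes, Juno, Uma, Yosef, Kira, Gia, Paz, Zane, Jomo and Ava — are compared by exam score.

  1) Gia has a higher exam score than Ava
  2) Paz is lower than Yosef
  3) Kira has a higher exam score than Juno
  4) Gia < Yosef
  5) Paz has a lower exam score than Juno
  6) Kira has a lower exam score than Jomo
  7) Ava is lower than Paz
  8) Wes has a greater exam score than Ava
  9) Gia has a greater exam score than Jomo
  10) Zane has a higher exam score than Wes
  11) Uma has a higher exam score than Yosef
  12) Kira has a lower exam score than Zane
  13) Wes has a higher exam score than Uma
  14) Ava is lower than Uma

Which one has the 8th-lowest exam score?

Chaining the given pairs: Ava < Paz < Juno < Kira < Jomo < Gia < Yosef < Uma < Wes < Zane.
Counting 8 from the smallest end gives Uma.

Uma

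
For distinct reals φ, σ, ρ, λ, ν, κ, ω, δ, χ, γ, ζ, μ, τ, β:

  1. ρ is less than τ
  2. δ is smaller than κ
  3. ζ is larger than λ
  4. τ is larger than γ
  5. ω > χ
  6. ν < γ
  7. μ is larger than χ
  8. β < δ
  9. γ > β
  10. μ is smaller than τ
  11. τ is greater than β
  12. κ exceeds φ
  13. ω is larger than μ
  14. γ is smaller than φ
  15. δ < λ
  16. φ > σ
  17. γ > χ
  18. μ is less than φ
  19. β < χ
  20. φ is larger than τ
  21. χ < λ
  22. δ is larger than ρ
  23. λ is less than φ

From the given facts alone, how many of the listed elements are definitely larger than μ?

4

The elements the relations force above μ are ω, τ, φ, κ — no chain reaches any other.
That is 4.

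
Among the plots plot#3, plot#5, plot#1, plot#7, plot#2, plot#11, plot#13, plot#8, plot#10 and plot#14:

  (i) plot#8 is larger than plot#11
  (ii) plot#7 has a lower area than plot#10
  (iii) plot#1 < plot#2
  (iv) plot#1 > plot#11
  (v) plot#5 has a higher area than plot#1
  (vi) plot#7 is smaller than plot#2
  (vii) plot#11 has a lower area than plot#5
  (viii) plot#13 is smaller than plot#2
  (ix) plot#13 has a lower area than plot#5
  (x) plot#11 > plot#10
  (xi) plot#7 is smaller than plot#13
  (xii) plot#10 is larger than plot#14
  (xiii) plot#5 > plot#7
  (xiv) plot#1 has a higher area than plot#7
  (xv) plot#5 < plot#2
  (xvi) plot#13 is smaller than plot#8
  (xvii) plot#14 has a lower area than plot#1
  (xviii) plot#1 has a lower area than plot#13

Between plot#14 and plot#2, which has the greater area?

Chaining the given relations: plot#14 < plot#10 < plot#11 < plot#1 < plot#13 < plot#5 < plot#2.
So plot#14 < plot#2; plot#2 is the larger of the two.

plot#2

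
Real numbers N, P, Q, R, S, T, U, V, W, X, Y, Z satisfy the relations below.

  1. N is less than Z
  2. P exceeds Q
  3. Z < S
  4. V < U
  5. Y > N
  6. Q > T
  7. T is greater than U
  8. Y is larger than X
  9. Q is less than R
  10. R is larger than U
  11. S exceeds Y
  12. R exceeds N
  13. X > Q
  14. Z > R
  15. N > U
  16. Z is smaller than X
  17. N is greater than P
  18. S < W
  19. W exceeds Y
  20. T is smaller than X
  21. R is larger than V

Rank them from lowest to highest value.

V < U < T < Q < P < N < R < Z < X < Y < S < W

Nothing is placed below V, so it is least; from there V < U; U < T; T < Q; Q < P; P < N; N < R; R < Z; Z < X; X < Y; Y < S; S < W, each given directly.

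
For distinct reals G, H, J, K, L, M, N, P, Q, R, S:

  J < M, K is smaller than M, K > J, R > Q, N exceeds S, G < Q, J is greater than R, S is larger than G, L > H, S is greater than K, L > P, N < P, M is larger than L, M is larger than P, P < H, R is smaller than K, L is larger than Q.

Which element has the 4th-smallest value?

The consecutive relations fix a unique order: G < Q < R < J < K < S < N < P < H < L < M.
The 4th smallest is J.

J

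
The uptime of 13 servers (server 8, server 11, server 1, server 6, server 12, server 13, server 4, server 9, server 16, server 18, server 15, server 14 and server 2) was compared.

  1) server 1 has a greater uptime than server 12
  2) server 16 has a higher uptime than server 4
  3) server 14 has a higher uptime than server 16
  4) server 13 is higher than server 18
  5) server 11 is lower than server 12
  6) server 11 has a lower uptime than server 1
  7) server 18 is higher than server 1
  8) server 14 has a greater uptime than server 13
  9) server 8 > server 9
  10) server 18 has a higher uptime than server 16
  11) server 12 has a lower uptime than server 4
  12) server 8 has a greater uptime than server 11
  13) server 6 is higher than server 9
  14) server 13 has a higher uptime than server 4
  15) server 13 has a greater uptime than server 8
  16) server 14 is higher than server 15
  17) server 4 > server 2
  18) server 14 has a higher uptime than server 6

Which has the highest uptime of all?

server 14

server 2 is not greatest since server 2 < server 4; server 9 is not greatest since server 9 < server 8; server 15 is not greatest since server 15 < server 14; server 11 is not greatest since server 11 < server 1; server 8 is not greatest since server 8 < server 13; server 12 is not greatest since server 12 < server 1; server 4 is not greatest since server 4 < server 13; server 16 is not greatest since server 16 < server 18; server 1 is not greatest since server 1 < server 18; server 18 is not greatest since server 18 < server 13; server 6 is not greatest since server 6 < server 14; server 13 is not greatest since server 13 < server 14.
Only server 14 has nothing above it, so server 14 is the highest uptime.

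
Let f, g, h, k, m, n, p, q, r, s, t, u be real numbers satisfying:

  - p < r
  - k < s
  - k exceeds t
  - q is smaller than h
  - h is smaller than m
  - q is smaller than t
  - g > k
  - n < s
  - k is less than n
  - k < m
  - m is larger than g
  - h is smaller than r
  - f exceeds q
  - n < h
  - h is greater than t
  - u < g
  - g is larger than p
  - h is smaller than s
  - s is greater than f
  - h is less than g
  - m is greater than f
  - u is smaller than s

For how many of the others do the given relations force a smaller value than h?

Directly below h: q, t, n.
One step further: k (4 so far).
No other element is forced below h by the given relations, so the count is 4.

4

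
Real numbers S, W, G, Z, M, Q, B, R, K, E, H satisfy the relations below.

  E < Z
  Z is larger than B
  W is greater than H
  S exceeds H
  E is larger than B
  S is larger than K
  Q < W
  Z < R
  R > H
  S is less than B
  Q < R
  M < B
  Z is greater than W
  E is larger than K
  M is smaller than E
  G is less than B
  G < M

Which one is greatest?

Chaining downward from R: directly below it, Q, H, Z; then W, B, E; then G, K, M, S.
That covers every other element, and nothing is given above R, so R is the greatest.

R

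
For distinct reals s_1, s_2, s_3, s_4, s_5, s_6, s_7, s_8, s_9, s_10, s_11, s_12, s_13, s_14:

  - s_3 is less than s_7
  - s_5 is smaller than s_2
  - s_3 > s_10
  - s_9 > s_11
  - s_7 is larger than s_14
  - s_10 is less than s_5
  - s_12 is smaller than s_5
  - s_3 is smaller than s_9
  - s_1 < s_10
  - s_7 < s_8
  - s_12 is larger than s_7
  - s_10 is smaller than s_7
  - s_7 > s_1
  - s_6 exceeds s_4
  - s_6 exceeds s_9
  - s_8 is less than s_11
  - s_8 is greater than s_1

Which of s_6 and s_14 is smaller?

s_14

The relevant relations are s_14 < s_7; s_7 < s_8; s_8 < s_11; s_11 < s_9; s_9 < s_6.
Chaining these gives s_14 < s_7 < s_8 < s_11 < s_9 < s_6.
So s_14 < s_6; s_14 is the smaller of the two.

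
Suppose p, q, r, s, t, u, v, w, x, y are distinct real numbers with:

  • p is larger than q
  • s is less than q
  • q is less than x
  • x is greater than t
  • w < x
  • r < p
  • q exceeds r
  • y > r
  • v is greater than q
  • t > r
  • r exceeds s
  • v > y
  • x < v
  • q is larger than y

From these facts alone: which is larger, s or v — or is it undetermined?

v

Chaining the given relations: s < r < y < q < x < v.
So v is larger.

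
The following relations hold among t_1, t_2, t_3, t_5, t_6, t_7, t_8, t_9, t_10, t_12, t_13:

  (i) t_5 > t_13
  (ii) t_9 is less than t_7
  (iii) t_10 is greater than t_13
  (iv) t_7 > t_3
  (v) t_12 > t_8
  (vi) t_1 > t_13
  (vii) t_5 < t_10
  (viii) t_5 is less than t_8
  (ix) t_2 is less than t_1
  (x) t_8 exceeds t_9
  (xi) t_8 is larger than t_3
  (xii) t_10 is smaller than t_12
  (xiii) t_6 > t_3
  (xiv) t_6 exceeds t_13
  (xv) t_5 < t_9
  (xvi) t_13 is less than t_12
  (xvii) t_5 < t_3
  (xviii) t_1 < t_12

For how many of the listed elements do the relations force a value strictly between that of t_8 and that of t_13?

3

The relations place t_13 below t_8. An element lies strictly between them when it is forced above t_13 and also forced below t_8.
Above t_13: {t_5, t_9, t_3, t_6, t_7, t_10, t_1, t_12}. Below t_8: {t_5, t_9, t_3}.
Intersection: {t_5, t_9, t_3} — 3.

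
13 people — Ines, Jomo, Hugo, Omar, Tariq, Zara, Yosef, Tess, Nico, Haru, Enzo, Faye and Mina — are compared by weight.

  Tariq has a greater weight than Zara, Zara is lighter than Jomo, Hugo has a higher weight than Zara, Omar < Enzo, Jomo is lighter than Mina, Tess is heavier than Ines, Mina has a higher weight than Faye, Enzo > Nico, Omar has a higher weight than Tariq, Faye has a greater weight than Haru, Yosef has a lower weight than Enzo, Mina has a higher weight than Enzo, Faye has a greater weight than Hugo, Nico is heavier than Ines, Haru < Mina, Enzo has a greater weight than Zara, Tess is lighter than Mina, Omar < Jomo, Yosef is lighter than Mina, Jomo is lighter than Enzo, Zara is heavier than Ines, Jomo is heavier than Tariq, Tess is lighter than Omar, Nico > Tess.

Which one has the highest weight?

Ines is not greatest since Ines < Tess; Zara is not greatest since Zara < Tariq; Tess is not greatest since Tess < Nico; Haru is not greatest since Haru < Faye; Hugo is not greatest since Hugo < Faye; Nico is not greatest since Nico < Enzo; Tariq is not greatest since Tariq < Jomo; Omar is not greatest since Omar < Enzo; Jomo is not greatest since Jomo < Mina; Faye is not greatest since Faye < Mina; Yosef is not greatest since Yosef < Mina; Enzo is not greatest since Enzo < Mina.
Only Mina has nothing above it, so Mina is the highest weight.

Mina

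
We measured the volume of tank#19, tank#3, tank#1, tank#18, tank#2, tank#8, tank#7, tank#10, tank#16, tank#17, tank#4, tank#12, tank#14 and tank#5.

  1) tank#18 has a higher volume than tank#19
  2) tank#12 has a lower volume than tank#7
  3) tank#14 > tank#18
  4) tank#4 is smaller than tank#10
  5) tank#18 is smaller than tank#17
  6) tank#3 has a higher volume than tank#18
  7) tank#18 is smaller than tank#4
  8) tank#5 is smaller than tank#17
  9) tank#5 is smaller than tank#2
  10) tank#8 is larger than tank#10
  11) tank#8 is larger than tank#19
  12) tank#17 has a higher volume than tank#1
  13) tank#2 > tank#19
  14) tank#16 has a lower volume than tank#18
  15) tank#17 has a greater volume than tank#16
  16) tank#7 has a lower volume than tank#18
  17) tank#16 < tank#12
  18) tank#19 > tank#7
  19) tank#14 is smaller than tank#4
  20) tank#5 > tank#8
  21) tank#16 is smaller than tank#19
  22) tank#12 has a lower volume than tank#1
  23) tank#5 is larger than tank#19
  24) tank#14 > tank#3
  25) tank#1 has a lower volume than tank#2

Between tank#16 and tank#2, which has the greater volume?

tank#2

Following the relations from tank#16: tank#16 < tank#12 < tank#7 < tank#19 < tank#18 < tank#3 < tank#14 < tank#4 < tank#10 < tank#8 < tank#5 < tank#2.
So tank#16 < tank#2; tank#2 is the larger of the two.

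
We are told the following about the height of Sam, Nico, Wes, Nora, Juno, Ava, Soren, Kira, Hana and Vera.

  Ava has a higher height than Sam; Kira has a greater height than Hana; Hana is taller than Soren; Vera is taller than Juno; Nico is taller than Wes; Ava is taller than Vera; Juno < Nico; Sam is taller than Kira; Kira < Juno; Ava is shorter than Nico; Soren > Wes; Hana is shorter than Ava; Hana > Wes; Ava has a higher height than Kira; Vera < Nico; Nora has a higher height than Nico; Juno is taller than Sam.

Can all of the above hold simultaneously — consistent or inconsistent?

consistent

Every relation is compatible with Wes < Soren < Hana < Kira < Sam < Juno < Vera < Ava < Nico < Nora; the set is consistent.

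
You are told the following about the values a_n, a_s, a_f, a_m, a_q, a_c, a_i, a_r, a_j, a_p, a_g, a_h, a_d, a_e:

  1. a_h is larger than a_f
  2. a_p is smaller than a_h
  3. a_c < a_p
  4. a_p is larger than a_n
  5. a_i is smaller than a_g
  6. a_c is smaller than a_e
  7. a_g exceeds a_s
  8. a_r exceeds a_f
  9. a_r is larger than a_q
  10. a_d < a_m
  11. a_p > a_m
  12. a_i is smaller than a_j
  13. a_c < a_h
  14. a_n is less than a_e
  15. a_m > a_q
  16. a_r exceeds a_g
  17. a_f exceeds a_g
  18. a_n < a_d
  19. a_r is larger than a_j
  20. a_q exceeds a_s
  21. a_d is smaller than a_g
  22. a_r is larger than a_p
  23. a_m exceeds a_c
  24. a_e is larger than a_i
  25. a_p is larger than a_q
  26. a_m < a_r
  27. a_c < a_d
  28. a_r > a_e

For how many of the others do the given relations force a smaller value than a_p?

From a_p the given relations immediately reach a_q, a_n, a_c, a_m.
From those, a_s, a_d — 6 in total.
No other element is forced below a_p by the given relations, so the count is 6.

6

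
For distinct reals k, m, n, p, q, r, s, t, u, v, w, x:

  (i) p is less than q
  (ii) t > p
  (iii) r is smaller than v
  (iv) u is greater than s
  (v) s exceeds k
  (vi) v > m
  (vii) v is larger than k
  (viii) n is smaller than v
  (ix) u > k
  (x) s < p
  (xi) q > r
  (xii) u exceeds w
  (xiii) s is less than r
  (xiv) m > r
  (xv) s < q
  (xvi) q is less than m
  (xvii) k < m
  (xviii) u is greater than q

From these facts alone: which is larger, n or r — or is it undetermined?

undetermined

Following every chain through r: above r we get q, m, v, u; below r we get k, s.
n is not reached, and no chain runs the other way from n to r.
So the given relations leave the order of r and n undetermined.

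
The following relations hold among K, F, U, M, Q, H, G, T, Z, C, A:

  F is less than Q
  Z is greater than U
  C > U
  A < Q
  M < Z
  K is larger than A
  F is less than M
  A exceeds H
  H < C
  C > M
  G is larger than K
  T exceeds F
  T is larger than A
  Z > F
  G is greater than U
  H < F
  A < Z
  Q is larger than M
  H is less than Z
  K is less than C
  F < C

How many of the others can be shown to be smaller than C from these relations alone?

The elements the relations force below C are H, U, F, M, A, K — no chain reaches any other.
That is 6.

6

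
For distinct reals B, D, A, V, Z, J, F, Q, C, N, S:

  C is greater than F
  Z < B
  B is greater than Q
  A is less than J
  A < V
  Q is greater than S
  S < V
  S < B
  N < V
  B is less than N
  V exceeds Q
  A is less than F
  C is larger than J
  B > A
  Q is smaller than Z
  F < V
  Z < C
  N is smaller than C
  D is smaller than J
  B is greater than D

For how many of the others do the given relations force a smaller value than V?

The elements the relations force below V are D, A, S, Q, Z, B, N, F — no chain reaches any other.
That is 8.

8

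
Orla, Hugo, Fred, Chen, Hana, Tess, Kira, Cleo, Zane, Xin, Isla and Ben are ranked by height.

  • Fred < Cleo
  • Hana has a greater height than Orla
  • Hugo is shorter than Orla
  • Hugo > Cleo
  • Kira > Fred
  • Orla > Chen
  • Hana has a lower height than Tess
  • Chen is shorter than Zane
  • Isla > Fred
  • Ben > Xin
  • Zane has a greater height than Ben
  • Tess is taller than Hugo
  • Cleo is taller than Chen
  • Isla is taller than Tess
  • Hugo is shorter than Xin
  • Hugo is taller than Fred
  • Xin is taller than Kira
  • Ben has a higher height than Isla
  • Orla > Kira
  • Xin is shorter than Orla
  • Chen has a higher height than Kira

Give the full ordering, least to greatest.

Fred < Kira < Chen < Cleo < Hugo < Xin < Orla < Hana < Tess < Isla < Ben < Zane

Each adjacent pair is fixed by a given relation: Fred < Kira; Kira < Chen; Chen < Cleo; Cleo < Hugo; Hugo < Xin; Xin < Orla; Orla < Hana; Hana < Tess; Tess < Isla; Isla < Ben; Ben < Zane. Chaining them end to end gives the full order.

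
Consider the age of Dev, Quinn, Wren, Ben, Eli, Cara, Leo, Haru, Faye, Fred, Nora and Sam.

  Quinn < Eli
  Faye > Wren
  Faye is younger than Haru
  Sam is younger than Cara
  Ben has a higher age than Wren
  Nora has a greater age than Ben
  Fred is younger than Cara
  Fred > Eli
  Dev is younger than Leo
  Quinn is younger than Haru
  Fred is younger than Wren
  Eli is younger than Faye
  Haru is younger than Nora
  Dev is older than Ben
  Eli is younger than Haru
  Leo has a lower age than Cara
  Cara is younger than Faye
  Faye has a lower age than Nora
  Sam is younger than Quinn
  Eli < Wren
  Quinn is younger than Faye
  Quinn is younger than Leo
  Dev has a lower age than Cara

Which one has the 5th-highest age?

Chaining the given pairs: Sam < Quinn < Eli < Fred < Wren < Ben < Dev < Leo < Cara < Faye < Haru < Nora.
Counting 5 from the largest end gives Leo.

Leo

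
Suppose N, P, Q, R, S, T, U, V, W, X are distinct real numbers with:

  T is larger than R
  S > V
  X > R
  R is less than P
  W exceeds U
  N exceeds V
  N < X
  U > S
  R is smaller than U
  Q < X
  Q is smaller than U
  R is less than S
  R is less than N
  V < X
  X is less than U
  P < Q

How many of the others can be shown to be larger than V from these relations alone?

5

From V the given relations immediately reach N, X, S.
From those, U — 4 in total.
From those, W — 5 in total.
No other element is forced above V by the given relations, so the count is 5.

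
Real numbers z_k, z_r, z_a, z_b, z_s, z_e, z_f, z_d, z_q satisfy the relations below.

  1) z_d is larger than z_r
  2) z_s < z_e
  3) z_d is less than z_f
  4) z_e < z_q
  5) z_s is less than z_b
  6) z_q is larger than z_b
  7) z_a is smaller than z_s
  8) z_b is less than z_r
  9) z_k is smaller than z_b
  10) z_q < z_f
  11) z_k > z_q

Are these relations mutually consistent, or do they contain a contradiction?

We have z_b < z_q stated directly, yet also z_q < z_k < z_b by chaining the others — so z_q < z_b. Contradiction.

inconsistent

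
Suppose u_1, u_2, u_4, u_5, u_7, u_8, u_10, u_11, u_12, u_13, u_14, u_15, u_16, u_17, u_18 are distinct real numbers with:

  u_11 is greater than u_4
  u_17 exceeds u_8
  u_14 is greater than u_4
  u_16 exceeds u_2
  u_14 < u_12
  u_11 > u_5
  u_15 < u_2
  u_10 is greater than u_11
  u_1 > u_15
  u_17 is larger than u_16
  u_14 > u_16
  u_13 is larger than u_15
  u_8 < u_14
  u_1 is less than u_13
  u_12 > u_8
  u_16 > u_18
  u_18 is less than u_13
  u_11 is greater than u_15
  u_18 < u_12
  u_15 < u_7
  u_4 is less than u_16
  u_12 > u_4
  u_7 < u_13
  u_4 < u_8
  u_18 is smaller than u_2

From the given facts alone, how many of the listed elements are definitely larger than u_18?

From u_18 the given relations immediately reach u_2, u_16, u_12, u_13.
From those, u_14, u_17 — 6 in total.
No other element is forced above u_18 by the given relations, so the count is 6.

6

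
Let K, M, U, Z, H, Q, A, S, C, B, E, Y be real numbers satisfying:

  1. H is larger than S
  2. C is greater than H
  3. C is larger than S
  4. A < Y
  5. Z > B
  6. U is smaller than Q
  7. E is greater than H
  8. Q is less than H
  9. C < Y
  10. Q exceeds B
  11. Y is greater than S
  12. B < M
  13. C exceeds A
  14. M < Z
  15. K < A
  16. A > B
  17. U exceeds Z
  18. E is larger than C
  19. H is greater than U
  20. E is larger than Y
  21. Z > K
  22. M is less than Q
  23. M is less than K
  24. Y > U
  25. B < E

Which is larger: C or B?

C

B < M and M < K give B < K.
Then K < Z extends the chain to Z.
With Z < U: B < M < K < Z < U.
Then U < Q extends the chain to Q.
Then Q < H extends the chain to H.
Then H < C extends the chain to C.
So B < C; C is the larger of the two.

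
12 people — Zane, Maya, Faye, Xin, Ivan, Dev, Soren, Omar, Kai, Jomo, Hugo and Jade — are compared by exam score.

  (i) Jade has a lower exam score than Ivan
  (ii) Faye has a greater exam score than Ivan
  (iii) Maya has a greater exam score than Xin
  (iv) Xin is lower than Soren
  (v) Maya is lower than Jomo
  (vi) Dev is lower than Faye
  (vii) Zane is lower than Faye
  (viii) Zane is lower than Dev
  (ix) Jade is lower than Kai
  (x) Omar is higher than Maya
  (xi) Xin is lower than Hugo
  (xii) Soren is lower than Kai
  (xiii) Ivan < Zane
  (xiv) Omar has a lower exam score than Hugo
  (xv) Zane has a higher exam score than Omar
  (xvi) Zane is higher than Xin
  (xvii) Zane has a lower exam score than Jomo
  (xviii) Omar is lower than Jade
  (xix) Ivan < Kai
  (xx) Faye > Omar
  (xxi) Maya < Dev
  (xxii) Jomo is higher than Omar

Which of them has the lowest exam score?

Xin

Chaining upward from Xin: directly above it, Maya, Hugo, Zane, Soren; then Omar, Jomo, Dev, Kai, Faye; then Jade; then Ivan.
That covers every other element, and nothing is given below Xin, so Xin is the lowest exam score.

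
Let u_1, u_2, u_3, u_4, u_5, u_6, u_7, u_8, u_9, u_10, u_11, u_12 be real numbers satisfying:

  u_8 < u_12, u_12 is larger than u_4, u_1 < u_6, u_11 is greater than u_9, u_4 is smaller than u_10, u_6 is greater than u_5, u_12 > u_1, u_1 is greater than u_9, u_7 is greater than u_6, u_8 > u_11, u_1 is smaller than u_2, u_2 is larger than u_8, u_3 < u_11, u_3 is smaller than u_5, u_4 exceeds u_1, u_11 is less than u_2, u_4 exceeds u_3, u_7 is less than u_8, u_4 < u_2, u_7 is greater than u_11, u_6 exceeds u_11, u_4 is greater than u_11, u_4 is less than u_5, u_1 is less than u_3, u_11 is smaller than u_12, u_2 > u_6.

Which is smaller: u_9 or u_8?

Link the given pairs in sequence: u_9 < u_1; u_1 < u_3; u_3 < u_11; u_11 < u_4; u_4 < u_5; u_5 < u_6; u_6 < u_7; u_7 < u_8.
Chaining these gives u_9 < u_1 < u_3 < u_11 < u_4 < u_5 < u_6 < u_7 < u_8.
So u_9 < u_8; u_9 is the smaller of the two.

u_9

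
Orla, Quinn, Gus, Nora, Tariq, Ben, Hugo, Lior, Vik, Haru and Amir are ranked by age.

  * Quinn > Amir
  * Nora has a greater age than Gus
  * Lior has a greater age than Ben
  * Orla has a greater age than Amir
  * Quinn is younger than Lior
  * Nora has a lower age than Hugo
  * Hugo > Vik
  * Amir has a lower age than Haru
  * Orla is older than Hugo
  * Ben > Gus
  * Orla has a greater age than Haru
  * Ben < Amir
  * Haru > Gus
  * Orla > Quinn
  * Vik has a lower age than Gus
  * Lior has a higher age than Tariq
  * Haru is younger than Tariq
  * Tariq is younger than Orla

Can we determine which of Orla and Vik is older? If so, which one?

Orla

Vik < Gus < Ben < Amir < Haru < Tariq < Orla, by transitivity through Gus, Ben, Amir, Haru, Tariq.
So Orla is older.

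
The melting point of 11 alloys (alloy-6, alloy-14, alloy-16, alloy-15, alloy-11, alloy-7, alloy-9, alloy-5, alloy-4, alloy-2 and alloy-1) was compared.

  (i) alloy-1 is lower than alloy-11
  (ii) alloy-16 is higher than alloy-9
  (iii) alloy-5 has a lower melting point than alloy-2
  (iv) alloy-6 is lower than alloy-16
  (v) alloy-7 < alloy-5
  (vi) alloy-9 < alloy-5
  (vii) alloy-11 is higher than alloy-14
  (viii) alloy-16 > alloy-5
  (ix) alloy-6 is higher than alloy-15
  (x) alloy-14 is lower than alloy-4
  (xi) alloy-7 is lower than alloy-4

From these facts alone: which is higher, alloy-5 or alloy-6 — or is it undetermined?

Following every chain through alloy-5: above alloy-5 we get alloy-16, alloy-2; below alloy-5 we get alloy-7, alloy-9.
alloy-6 is not reached, and no chain runs the other way from alloy-6 to alloy-5.
So the given relations leave the order of alloy-5 and alloy-6 undetermined.

undetermined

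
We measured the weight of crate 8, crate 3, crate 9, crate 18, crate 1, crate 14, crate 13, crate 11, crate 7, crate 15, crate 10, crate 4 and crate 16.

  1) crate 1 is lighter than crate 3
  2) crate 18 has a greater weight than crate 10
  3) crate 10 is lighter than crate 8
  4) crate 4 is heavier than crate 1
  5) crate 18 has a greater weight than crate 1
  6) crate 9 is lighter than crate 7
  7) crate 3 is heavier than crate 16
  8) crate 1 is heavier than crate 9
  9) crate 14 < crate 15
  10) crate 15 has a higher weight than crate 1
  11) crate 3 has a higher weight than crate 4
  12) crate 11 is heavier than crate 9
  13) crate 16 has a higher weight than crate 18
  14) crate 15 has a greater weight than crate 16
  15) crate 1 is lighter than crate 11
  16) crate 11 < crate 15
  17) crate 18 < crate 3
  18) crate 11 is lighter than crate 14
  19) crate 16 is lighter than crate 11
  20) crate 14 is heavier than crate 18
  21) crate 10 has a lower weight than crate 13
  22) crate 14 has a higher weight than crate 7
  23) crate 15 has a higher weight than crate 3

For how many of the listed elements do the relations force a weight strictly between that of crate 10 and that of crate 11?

2

Chaining upward from crate 10 reaches: crate 8, crate 13, crate 18, crate 16, crate 3, crate 14, crate 15.
Chaining downward from crate 11 reaches: crate 9, crate 1, crate 18, crate 16.
Strictly between crate 10 and crate 11 are those in both lists: crate 18, crate 16 — 2 elements.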